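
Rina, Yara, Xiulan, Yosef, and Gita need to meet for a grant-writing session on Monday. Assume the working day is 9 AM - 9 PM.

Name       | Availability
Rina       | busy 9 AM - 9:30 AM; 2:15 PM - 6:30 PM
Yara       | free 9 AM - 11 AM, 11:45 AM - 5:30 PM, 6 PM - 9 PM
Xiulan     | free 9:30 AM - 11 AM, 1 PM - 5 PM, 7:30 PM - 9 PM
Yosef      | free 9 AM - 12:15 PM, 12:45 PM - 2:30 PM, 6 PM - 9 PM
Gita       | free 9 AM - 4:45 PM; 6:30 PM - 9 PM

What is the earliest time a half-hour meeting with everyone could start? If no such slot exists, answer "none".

Rina free: 09:30-14:15, 18:30-21:00 (invert busy blocks within the working day).
Yara free: 09:00-11:00, 11:45-17:30, 18:00-21:00.
Xiulan free: 09:30-11:00, 13:00-17:00, 19:30-21:00.
Yosef free: 09:00-12:15, 12:45-14:30, 18:00-21:00.
Gita free: 09:00-16:45, 18:30-21:00.
Rina ∩ Yara: 09:30-11:00, 11:45-14:15, 18:30-21:00.
Rina ∩ Yara ∩ Xiulan: 09:30-11:00, 13:00-14:15, 19:30-21:00.
Rina ∩ Yara ∩ Xiulan ∩ Yosef: 09:30-11:00, 13:00-14:15, 19:30-21:00.
Rina ∩ Yara ∩ Xiulan ∩ Yosef ∩ Gita: 09:30-11:00, 13:00-14:15, 19:30-21:00.
The first common window of at least 30 minutes is 09:30-11:00, so the earliest start is 09:30.

09:30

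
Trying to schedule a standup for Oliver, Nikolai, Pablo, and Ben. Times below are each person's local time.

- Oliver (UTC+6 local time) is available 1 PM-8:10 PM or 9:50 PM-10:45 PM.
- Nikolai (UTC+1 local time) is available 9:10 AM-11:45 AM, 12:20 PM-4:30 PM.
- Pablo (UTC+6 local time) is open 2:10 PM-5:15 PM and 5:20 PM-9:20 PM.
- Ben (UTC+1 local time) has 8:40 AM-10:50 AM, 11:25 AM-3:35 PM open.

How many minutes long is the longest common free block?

170

Oliver in UTC: 07:00-14:10, 15:50-16:45 (subtract 6h to convert from UTC+6).
Nikolai in UTC: 08:10-10:45, 11:20-15:30 (subtract 1h to convert from UTC+1).
Pablo in UTC: 08:10-11:15, 11:20-15:20 (subtract 6h to convert from UTC+6).
Ben in UTC: 07:40-09:50, 10:25-14:35 (subtract 1h to convert from UTC+1).
Oliver ∩ Nikolai: 08:10-10:45, 11:20-14:10.
Oliver ∩ Nikolai ∩ Pablo: 08:10-10:45, 11:20-14:10.
Oliver ∩ Nikolai ∩ Pablo ∩ Ben: 08:10-09:50, 10:25-10:45, 11:20-14:10.
Those are the intersection windows.
The longest is 11:20-14:10 at 170 minutes.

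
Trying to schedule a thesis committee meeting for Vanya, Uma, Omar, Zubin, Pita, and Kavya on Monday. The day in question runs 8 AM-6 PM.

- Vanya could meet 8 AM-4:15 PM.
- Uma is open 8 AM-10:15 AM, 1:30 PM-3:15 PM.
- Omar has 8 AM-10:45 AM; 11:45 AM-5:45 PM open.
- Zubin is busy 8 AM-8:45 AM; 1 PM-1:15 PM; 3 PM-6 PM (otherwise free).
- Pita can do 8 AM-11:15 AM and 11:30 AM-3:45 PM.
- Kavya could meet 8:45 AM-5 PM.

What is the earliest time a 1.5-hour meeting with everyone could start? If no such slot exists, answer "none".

Vanya free: 08:00-16:15.
Uma free: 08:00-10:15, 13:30-15:15.
Omar free: 08:00-10:45, 11:45-17:45.
Zubin free: 08:45-13:00, 13:15-15:00 (invert busy blocks within the working day).
Pita free: 08:00-11:15, 11:30-15:45.
Kavya free: 08:45-17:00.
Vanya ∩ Uma: 08:00-10:15, 13:30-15:15.
Vanya ∩ Uma ∩ Omar: 08:00-10:15, 13:30-15:15.
Vanya ∩ Uma ∩ Omar ∩ Zubin: 08:45-10:15, 13:30-15:00.
Vanya ∩ Uma ∩ Omar ∩ Zubin ∩ Pita: 08:45-10:15, 13:30-15:00.
Vanya ∩ Uma ∩ Omar ∩ Zubin ∩ Pita ∩ Kavya: 08:45-10:15, 13:30-15:00.
The first common window of at least 90 minutes is 08:45-10:15, so the earliest start is 08:45.

08:45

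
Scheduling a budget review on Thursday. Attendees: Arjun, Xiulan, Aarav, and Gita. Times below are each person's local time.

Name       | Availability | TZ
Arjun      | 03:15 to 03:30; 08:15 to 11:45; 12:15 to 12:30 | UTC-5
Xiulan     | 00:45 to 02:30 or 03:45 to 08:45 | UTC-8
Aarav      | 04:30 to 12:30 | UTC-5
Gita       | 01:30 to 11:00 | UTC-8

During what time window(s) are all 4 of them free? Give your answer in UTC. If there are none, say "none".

13:15-16:45

Arjun in UTC: 08:15-08:30, 13:15-16:45, 17:15-17:30 (add 5h to convert from UTC-5).
Xiulan in UTC: 08:45-10:30, 11:45-16:45 (add 8h to convert from UTC-8).
Aarav in UTC: 09:30-17:30 (add 5h to convert from UTC-5).
Gita in UTC: 09:30-19:00 (add 8h to convert from UTC-8).
Arjun ∩ Xiulan: 13:15-16:45.
Arjun ∩ Xiulan ∩ Aarav: 13:15-16:45.
Arjun ∩ Xiulan ∩ Aarav ∩ Gita: 13:15-16:45.
So the common availability across everyone is 13:15-16:45.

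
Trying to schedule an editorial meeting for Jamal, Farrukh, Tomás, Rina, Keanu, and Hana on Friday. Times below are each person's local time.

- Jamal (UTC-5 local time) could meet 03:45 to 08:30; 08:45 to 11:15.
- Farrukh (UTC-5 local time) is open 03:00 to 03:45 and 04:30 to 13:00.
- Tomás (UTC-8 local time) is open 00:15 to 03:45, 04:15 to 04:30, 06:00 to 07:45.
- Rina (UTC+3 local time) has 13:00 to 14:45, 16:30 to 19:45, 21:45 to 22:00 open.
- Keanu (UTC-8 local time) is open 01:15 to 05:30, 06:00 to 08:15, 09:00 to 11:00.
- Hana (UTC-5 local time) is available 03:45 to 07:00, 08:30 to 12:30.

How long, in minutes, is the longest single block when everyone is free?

Jamal in UTC: 08:45-13:30, 13:45-16:15 (add 5h to convert from UTC-5).
Farrukh in UTC: 08:00-08:45, 09:30-18:00 (add 5h to convert from UTC-5).
Tomás in UTC: 08:15-11:45, 12:15-12:30, 14:00-15:45 (add 8h to convert from UTC-8).
Rina in UTC: 10:00-11:45, 13:30-16:45, 18:45-19:00 (subtract 3h to convert from UTC+3).
Keanu in UTC: 09:15-13:30, 14:00-16:15, 17:00-19:00 (add 8h to convert from UTC-8).
Hana in UTC: 08:45-12:00, 13:30-17:30 (add 5h to convert from UTC-5).
Jamal ∩ Farrukh: 09:30-13:30, 13:45-16:15.
Jamal ∩ Farrukh ∩ Tomás: 09:30-11:45, 12:15-12:30, 14:00-15:45.
Jamal ∩ Farrukh ∩ Tomás ∩ Rina: 10:00-11:45, 14:00-15:45.
Jamal ∩ Farrukh ∩ Tomás ∩ Rina ∩ Keanu: 10:00-11:45, 14:00-15:45.
Jamal ∩ Farrukh ∩ Tomás ∩ Rina ∩ Keanu ∩ Hana: 10:00-11:45, 14:00-15:45.
So the common availability across everyone is 10:00-11:45, 14:00-15:45.
The longest is 10:00-11:45 at 105 minutes.

105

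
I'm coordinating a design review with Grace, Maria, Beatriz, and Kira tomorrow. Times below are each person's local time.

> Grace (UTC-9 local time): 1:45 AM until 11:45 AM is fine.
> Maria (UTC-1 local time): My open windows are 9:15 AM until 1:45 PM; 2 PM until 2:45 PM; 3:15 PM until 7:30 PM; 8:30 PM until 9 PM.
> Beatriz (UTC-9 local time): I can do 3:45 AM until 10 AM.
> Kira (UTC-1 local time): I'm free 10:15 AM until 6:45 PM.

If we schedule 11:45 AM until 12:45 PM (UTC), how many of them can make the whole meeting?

Grace in UTC: 10:45-20:45 (add 9h to convert from UTC-9).
Maria in UTC: 10:15-14:45, 15:00-15:45, 16:15-20:30, 21:30-22:00 (add 1h to convert from UTC-1).
Beatriz in UTC: 12:45-19:00 (add 9h to convert from UTC-9).
Kira in UTC: 11:15-19:45 (add 1h to convert from UTC-1).
Grace, Maria, and Kira can make the full 11:45-12:45 slot — that's 3.

3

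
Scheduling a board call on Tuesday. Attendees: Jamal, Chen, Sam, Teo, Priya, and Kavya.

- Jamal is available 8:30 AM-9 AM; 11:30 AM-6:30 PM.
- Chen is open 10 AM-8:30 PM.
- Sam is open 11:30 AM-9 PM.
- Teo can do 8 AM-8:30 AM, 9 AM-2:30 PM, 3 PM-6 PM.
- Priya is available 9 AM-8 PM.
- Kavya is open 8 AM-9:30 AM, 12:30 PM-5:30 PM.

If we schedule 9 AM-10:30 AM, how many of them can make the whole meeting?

2

Teo and Priya can make the full 09:00-10:30 slot — that's 2.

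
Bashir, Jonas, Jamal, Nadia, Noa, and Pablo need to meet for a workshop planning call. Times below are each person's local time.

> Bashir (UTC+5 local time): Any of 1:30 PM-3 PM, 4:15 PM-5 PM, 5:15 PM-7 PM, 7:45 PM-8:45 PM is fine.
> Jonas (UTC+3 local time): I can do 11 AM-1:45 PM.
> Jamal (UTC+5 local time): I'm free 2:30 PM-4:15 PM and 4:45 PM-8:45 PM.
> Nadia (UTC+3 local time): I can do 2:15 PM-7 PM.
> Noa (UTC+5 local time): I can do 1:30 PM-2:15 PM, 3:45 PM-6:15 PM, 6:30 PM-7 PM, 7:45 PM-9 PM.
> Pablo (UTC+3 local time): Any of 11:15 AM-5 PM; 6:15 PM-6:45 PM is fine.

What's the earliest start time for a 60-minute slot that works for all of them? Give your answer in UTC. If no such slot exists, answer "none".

none

Bashir in UTC: 08:30-10:00, 11:15-12:00, 12:15-14:00, 14:45-15:45 (subtract 5h to convert from UTC+5).
Jonas in UTC: 08:00-10:45 (subtract 3h to convert from UTC+3).
Jamal in UTC: 09:30-11:15, 11:45-15:45 (subtract 5h to convert from UTC+5).
Nadia in UTC: 11:15-16:00 (subtract 3h to convert from UTC+3).
Noa in UTC: 08:30-09:15, 10:45-13:15, 13:30-14:00, 14:45-16:00 (subtract 5h to convert from UTC+5).
Pablo in UTC: 08:15-14:00, 15:15-15:45 (subtract 3h to convert from UTC+3).
Bashir ∩ Jonas: 08:30-10:00.
Bashir ∩ Jonas ∩ Jamal: 09:30-10:00.
Bashir ∩ Jonas ∩ Jamal ∩ Nadia: ∅.
Bashir ∩ Jonas ∩ Jamal ∩ Nadia ∩ Noa: ∅.
Bashir ∩ Jonas ∩ Jamal ∩ Nadia ∩ Noa ∩ Pablo: ∅.
There is no time when everyone is free.
No common window is at least 60 minutes long.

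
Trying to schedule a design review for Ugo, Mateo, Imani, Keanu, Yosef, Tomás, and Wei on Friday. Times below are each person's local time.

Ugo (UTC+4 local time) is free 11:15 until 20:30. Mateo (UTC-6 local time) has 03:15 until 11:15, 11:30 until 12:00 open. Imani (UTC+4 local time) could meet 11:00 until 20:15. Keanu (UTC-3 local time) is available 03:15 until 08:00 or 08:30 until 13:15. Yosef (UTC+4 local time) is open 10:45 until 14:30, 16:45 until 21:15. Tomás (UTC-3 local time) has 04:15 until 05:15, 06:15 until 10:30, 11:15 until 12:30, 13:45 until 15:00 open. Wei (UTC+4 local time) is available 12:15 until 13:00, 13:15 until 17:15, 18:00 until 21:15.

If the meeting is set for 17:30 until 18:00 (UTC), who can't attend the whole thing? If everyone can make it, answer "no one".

Imani, Keanu, Ugo, Wei, Yosef

Ugo in UTC: 07:15-16:30 (subtract 4h to convert from UTC+4).
Mateo in UTC: 09:15-17:15, 17:30-18:00 (add 6h to convert from UTC-6).
Imani in UTC: 07:00-16:15 (subtract 4h to convert from UTC+4).
Keanu in UTC: 06:15-11:00, 11:30-16:15 (add 3h to convert from UTC-3).
Yosef in UTC: 06:45-10:30, 12:45-17:15 (subtract 4h to convert from UTC+4).
Tomás in UTC: 07:15-08:15, 09:15-13:30, 14:15-15:30, 16:45-18:00 (add 3h to convert from UTC-3).
Wei in UTC: 08:15-09:00, 09:15-13:15, 14:00-17:15 (subtract 4h to convert from UTC+4).
Ugo: not fully free for 17:30-18:00. Mateo: free for 17:30-18:00. Imani: not fully free for 17:30-18:00. Keanu: not fully free for 17:30-18:00. Yosef: not fully free for 17:30-18:00. Tomás: free for 17:30-18:00. Wei: not fully free for 17:30-18:00.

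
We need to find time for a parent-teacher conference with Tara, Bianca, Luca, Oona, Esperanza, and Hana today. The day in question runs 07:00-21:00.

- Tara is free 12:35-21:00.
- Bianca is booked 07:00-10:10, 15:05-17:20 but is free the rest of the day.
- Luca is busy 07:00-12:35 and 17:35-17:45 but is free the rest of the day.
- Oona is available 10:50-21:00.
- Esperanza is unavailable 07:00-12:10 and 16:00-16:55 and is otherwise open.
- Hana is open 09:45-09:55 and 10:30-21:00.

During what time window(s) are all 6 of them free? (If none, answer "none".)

12:35-15:05, 17:20-17:35, 17:45-21:00

Tara free: 12:35-21:00.
Bianca free: 10:10-15:05, 17:20-21:00 (invert busy blocks within the working day).
Luca free: 12:35-17:35, 17:45-21:00 (invert busy blocks within the working day).
Oona free: 10:50-21:00.
Esperanza free: 12:10-16:00, 16:55-21:00 (invert busy blocks within the working day).
Hana free: 09:45-09:55, 10:30-21:00.
Tara ∩ Bianca: 12:35-15:05, 17:20-21:00.
Tara ∩ Bianca ∩ Luca: 12:35-15:05, 17:20-17:35, 17:45-21:00.
Tara ∩ Bianca ∩ Luca ∩ Oona: 12:35-15:05, 17:20-17:35, 17:45-21:00.
Tara ∩ Bianca ∩ Luca ∩ Oona ∩ Esperanza: 12:35-15:05, 17:20-17:35, 17:45-21:00.
Tara ∩ Bianca ∩ Luca ∩ Oona ∩ Esperanza ∩ Hana: 12:35-15:05, 17:20-17:35, 17:45-21:00.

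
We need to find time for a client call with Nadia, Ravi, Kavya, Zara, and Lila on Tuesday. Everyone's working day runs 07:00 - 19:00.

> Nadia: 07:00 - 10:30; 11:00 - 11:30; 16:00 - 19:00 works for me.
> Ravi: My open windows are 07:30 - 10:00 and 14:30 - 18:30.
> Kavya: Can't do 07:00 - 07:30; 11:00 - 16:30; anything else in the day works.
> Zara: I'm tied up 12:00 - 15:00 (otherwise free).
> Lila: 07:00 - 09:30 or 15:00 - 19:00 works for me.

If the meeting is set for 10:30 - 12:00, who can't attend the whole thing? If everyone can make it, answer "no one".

Kavya, Lila, Nadia, Ravi

Nadia free: 07:00-10:30, 11:00-11:30, 16:00-19:00.
Ravi free: 07:30-10:00, 14:30-18:30.
Kavya free: 07:30-11:00, 16:30-19:00 (invert busy blocks within the working day).
Zara free: 07:00-12:00, 15:00-19:00 (invert busy blocks within the working day).
Lila free: 07:00-09:30, 15:00-19:00.
Nadia: not fully free for 10:30-12:00. Ravi: not fully free for 10:30-12:00. Kavya: not fully free for 10:30-12:00. Zara: free for 10:30-12:00. Lila: not fully free for 10:30-12:00.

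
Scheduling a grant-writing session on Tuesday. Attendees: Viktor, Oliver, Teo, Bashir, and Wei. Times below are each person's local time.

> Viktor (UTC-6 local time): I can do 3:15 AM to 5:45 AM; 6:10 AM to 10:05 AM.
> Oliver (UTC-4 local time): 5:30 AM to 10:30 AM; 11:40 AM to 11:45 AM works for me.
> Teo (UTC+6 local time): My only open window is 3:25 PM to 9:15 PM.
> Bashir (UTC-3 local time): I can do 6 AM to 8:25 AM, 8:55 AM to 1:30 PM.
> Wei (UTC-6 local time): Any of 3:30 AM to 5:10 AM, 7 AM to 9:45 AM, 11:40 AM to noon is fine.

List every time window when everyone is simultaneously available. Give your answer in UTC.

Viktor in UTC: 09:15-11:45, 12:10-16:05 (add 6h to convert from UTC-6).
Oliver in UTC: 09:30-14:30, 15:40-15:45 (add 4h to convert from UTC-4).
Teo in UTC: 09:25-15:15 (subtract 6h to convert from UTC+6).
Bashir in UTC: 09:00-11:25, 11:55-16:30 (add 3h to convert from UTC-3).
Wei in UTC: 09:30-11:10, 13:00-15:45, 17:40-18:00 (add 6h to convert from UTC-6).
Viktor ∩ Oliver: 09:30-11:45, 12:10-14:30, 15:40-15:45.
Viktor ∩ Oliver ∩ Teo: 09:30-11:45, 12:10-14:30.
Viktor ∩ Oliver ∩ Teo ∩ Bashir: 09:30-11:25, 12:10-14:30.
Viktor ∩ Oliver ∩ Teo ∩ Bashir ∩ Wei: 09:30-11:10, 13:00-14:30.

09:30-11:10, 13:00-14:30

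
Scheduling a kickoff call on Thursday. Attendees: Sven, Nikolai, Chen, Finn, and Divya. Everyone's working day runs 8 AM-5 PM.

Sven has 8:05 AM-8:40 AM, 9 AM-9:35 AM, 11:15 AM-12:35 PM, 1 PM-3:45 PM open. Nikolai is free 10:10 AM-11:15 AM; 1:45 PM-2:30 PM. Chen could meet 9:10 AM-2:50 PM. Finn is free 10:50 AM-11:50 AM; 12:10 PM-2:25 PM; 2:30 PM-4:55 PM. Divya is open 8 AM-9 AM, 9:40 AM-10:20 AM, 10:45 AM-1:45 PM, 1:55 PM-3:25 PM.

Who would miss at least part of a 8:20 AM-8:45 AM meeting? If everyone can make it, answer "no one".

Chen, Finn, Nikolai, Sven

Sven: not fully free for 08:20-08:45. Nikolai: not fully free for 08:20-08:45. Chen: not fully free for 08:20-08:45. Finn: not fully free for 08:20-08:45. Divya: free for 08:20-08:45.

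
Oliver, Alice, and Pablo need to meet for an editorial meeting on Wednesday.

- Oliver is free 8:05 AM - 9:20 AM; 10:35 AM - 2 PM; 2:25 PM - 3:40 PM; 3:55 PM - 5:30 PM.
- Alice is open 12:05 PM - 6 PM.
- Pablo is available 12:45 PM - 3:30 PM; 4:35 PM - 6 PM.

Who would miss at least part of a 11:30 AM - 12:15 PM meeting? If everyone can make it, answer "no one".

Oliver: free for 11:30-12:15. Alice: not fully free for 11:30-12:15. Pablo: not fully free for 11:30-12:15.

Alice, Pablo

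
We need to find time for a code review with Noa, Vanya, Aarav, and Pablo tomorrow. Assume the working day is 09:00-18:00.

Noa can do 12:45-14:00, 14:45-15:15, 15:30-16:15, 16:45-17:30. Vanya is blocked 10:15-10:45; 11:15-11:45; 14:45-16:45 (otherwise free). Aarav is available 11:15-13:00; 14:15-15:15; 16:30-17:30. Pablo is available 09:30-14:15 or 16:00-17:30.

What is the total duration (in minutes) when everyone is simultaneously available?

60

Noa free: 12:45-14:00, 14:45-15:15, 15:30-16:15, 16:45-17:30.
Vanya free: 09:00-10:15, 10:45-11:15, 11:45-14:45, 16:45-18:00 (invert busy blocks within the working day).
Aarav free: 11:15-13:00, 14:15-15:15, 16:30-17:30.
Pablo free: 09:30-14:15, 16:00-17:30.
Noa ∩ Vanya: 12:45-14:00, 16:45-17:30.
Noa ∩ Vanya ∩ Aarav: 12:45-13:00, 16:45-17:30.
Noa ∩ Vanya ∩ Aarav ∩ Pablo: 12:45-13:00, 16:45-17:30.
Summing the common windows: 15 + 45 = 60 minutes.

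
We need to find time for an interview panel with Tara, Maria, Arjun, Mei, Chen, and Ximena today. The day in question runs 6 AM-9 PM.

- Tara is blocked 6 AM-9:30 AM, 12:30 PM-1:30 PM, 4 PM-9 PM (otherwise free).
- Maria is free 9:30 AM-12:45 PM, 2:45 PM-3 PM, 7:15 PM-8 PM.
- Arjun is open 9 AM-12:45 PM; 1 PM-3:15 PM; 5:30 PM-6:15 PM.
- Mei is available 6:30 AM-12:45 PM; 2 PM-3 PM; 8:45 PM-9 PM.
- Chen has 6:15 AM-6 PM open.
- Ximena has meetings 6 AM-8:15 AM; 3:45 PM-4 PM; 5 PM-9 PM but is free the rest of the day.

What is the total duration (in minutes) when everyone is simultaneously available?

195

Tara free: 09:30-12:30, 13:30-16:00 (invert busy blocks within the working day).
Maria free: 09:30-12:45, 14:45-15:00, 19:15-20:00.
Arjun free: 09:00-12:45, 13:00-15:15, 17:30-18:15.
Mei free: 06:30-12:45, 14:00-15:00, 20:45-21:00.
Chen free: 06:15-18:00.
Ximena free: 08:15-15:45, 16:00-17:00 (invert busy blocks within the working day).
Tara ∩ Maria: 09:30-12:30, 14:45-15:00.
Tara ∩ Maria ∩ Arjun: 09:30-12:30, 14:45-15:00.
Tara ∩ Maria ∩ Arjun ∩ Mei: 09:30-12:30, 14:45-15:00.
Tara ∩ Maria ∩ Arjun ∩ Mei ∩ Chen: 09:30-12:30, 14:45-15:00.
Tara ∩ Maria ∩ Arjun ∩ Mei ∩ Chen ∩ Ximena: 09:30-12:30, 14:45-15:00.
Summing the common windows: 180 + 15 = 195 minutes.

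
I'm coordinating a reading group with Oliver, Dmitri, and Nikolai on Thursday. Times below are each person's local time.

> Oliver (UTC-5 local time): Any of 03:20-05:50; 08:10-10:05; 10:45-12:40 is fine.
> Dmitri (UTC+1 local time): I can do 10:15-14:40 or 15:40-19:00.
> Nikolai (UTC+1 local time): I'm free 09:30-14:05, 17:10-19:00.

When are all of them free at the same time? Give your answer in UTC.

09:15-10:50, 16:10-17:40

Oliver in UTC: 08:20-10:50, 13:10-15:05, 15:45-17:40 (add 5h to convert from UTC-5).
Dmitri in UTC: 09:15-13:40, 14:40-18:00 (subtract 1h to convert from UTC+1).
Nikolai in UTC: 08:30-13:05, 16:10-18:00 (subtract 1h to convert from UTC+1).
Oliver ∩ Dmitri: 09:15-10:50, 13:10-13:40, 14:40-15:05, 15:45-17:40.
Oliver ∩ Dmitri ∩ Nikolai: 09:15-10:50, 16:10-17:40.
So the common availability across everyone is 09:15-10:50, 16:10-17:40.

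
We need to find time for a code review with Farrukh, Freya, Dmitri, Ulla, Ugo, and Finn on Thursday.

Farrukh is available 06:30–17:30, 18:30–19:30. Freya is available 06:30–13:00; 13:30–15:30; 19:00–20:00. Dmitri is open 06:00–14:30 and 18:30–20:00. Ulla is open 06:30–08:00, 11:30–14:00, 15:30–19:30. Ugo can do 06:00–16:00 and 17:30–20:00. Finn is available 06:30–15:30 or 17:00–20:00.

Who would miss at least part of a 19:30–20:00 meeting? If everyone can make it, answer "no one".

Farrukh, Ulla

Farrukh: not fully free for 19:30-20:00. Freya: free for 19:30-20:00. Dmitri: free for 19:30-20:00. Ulla: not fully free for 19:30-20:00. Ugo: free for 19:30-20:00. Finn: free for 19:30-20:00.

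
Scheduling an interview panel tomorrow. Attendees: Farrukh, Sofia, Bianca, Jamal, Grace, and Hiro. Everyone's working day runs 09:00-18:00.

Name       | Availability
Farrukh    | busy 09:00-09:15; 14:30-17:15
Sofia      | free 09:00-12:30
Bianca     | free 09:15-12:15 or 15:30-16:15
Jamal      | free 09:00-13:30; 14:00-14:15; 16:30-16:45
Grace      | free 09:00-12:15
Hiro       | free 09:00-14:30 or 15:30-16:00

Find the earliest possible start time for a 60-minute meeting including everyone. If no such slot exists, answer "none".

09:15

Farrukh free: 09:15-14:30, 17:15-18:00 (invert busy blocks within the working day).
Sofia free: 09:00-12:30.
Bianca free: 09:15-12:15, 15:30-16:15.
Jamal free: 09:00-13:30, 14:00-14:15, 16:30-16:45.
Grace free: 09:00-12:15.
Hiro free: 09:00-14:30, 15:30-16:00.
Farrukh ∩ Sofia: 09:15-12:30.
Farrukh ∩ Sofia ∩ Bianca: 09:15-12:15.
Farrukh ∩ Sofia ∩ Bianca ∩ Jamal: 09:15-12:15.
Farrukh ∩ Sofia ∩ Bianca ∩ Jamal ∩ Grace: 09:15-12:15.
Farrukh ∩ Sofia ∩ Bianca ∩ Jamal ∩ Grace ∩ Hiro: 09:15-12:15.
So the common availability across everyone is 09:15-12:15.
The first common window of at least 60 minutes is 09:15-12:15, so the earliest start is 09:15.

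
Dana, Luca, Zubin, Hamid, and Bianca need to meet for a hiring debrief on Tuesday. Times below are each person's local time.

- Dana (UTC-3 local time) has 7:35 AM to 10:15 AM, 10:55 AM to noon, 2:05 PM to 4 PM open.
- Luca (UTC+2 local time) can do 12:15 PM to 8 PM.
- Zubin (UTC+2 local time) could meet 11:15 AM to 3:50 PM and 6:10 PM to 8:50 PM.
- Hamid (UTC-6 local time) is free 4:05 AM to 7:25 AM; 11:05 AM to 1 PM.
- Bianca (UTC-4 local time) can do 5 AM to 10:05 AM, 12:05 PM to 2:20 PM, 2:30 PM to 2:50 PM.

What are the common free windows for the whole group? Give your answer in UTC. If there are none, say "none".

Dana in UTC: 10:35-13:15, 13:55-15:00, 17:05-19:00 (add 3h to convert from UTC-3).
Luca in UTC: 10:15-18:00 (subtract 2h to convert from UTC+2).
Zubin in UTC: 09:15-13:50, 16:10-18:50 (subtract 2h to convert from UTC+2).
Hamid in UTC: 10:05-13:25, 17:05-19:00 (add 6h to convert from UTC-6).
Bianca in UTC: 09:00-14:05, 16:05-18:20, 18:30-18:50 (add 4h to convert from UTC-4).
Dana ∩ Luca: 10:35-13:15, 13:55-15:00, 17:05-18:00.
Dana ∩ Luca ∩ Zubin: 10:35-13:15, 17:05-18:00.
Dana ∩ Luca ∩ Zubin ∩ Hamid: 10:35-13:15, 17:05-18:00.
Dana ∩ Luca ∩ Zubin ∩ Hamid ∩ Bianca: 10:35-13:15, 17:05-18:00.

10:35-13:15, 17:05-18:00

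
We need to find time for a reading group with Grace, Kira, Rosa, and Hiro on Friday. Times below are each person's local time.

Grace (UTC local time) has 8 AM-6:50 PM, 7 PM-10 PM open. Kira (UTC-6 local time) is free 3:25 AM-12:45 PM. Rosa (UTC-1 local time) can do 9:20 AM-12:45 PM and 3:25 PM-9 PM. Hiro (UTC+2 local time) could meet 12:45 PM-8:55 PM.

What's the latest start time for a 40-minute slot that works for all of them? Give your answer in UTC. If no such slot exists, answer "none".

Grace in UTC: 08:00-18:50, 19:00-22:00.
Kira in UTC: 09:25-18:45 (add 6h to convert from UTC-6).
Rosa in UTC: 10:20-13:45, 16:25-22:00 (add 1h to convert from UTC-1).
Hiro in UTC: 10:45-18:55 (subtract 2h to convert from UTC+2).
Grace ∩ Kira: 09:25-18:45.
Grace ∩ Kira ∩ Rosa: 10:20-13:45, 16:25-18:45.
Grace ∩ Kira ∩ Rosa ∩ Hiro: 10:45-13:45, 16:25-18:45.
The last common window of at least 40 minutes is 16:25-18:45; a 40-minute meeting can start as late as 18:05 and still end by 18:45.

18:05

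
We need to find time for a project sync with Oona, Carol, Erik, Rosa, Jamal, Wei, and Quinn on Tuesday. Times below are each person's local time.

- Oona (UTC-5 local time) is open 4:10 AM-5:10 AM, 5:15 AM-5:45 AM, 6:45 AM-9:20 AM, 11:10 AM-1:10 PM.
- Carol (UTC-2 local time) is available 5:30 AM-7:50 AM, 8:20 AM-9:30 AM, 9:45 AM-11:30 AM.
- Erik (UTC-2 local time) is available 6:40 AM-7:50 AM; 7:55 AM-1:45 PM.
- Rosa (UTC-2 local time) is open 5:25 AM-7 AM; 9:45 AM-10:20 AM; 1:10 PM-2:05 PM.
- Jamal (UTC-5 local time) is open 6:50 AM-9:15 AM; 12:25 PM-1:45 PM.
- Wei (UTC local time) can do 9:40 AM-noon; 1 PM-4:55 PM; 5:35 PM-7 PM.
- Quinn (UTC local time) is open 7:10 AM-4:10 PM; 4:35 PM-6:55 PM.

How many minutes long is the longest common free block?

Oona in UTC: 09:10-10:10, 10:15-10:45, 11:45-14:20, 16:10-18:10 (add 5h to convert from UTC-5).
Carol in UTC: 07:30-09:50, 10:20-11:30, 11:45-13:30 (add 2h to convert from UTC-2).
Erik in UTC: 08:40-09:50, 09:55-15:45 (add 2h to convert from UTC-2).
Rosa in UTC: 07:25-09:00, 11:45-12:20, 15:10-16:05 (add 2h to convert from UTC-2).
Jamal in UTC: 11:50-14:15, 17:25-18:45 (add 5h to convert from UTC-5).
Wei in UTC: 09:40-12:00, 13:00-16:55, 17:35-19:00.
Quinn in UTC: 07:10-16:10, 16:35-18:55.
Oona ∩ Carol: 09:10-09:50, 10:20-10:45, 11:45-13:30.
Oona ∩ Carol ∩ Erik: 09:10-09:50, 10:20-10:45, 11:45-13:30.
Oona ∩ Carol ∩ Erik ∩ Rosa: 11:45-12:20.
Oona ∩ Carol ∩ Erik ∩ Rosa ∩ Jamal: 11:50-12:20.
Oona ∩ Carol ∩ Erik ∩ Rosa ∩ Jamal ∩ Wei: 11:50-12:00.
Oona ∩ Carol ∩ Erik ∩ Rosa ∩ Jamal ∩ Wei ∩ Quinn: 11:50-12:00.
So the common availability across everyone is 11:50-12:00.
The longest is 11:50-12:00 at 10 minutes.

10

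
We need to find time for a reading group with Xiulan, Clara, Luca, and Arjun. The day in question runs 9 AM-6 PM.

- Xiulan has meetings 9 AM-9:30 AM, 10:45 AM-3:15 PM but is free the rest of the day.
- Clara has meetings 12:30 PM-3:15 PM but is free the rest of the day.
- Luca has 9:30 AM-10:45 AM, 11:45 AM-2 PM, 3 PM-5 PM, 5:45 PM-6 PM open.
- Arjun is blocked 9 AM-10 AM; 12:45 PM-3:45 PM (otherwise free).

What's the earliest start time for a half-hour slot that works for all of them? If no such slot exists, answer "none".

Xiulan free: 09:30-10:45, 15:15-18:00 (invert busy blocks within the working day).
Clara free: 09:00-12:30, 15:15-18:00 (invert busy blocks within the working day).
Luca free: 09:30-10:45, 11:45-14:00, 15:00-17:00, 17:45-18:00.
Arjun free: 10:00-12:45, 15:45-18:00 (invert busy blocks within the working day).
Xiulan ∩ Clara: 09:30-10:45, 15:15-18:00.
Xiulan ∩ Clara ∩ Luca: 09:30-10:45, 15:15-17:00, 17:45-18:00.
Xiulan ∩ Clara ∩ Luca ∩ Arjun: 10:00-10:45, 15:45-17:00, 17:45-18:00.
The first common window of at least 30 minutes is 10:00-10:45, so the earliest start is 10:00.

10:00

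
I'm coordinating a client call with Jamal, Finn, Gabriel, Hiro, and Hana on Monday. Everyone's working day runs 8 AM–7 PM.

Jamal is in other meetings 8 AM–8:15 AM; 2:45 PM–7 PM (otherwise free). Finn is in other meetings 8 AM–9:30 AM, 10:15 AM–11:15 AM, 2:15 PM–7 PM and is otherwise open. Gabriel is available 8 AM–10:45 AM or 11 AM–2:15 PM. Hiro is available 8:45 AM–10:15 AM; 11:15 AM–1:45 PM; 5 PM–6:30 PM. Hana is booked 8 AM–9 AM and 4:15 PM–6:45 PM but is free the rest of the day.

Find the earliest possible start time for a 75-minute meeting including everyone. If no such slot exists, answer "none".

11:15

Jamal free: 08:15-14:45 (invert busy blocks within the working day).
Finn free: 09:30-10:15, 11:15-14:15 (invert busy blocks within the working day).
Gabriel free: 08:00-10:45, 11:00-14:15.
Hiro free: 08:45-10:15, 11:15-13:45, 17:00-18:30.
Hana free: 09:00-16:15, 18:45-19:00 (invert busy blocks within the working day).
Jamal ∩ Finn: 09:30-10:15, 11:15-14:15.
Jamal ∩ Finn ∩ Gabriel: 09:30-10:15, 11:15-14:15.
Jamal ∩ Finn ∩ Gabriel ∩ Hiro: 09:30-10:15, 11:15-13:45.
Jamal ∩ Finn ∩ Gabriel ∩ Hiro ∩ Hana: 09:30-10:15, 11:15-13:45.
The first common window of at least 75 minutes is 11:15-13:45, so the earliest start is 11:15.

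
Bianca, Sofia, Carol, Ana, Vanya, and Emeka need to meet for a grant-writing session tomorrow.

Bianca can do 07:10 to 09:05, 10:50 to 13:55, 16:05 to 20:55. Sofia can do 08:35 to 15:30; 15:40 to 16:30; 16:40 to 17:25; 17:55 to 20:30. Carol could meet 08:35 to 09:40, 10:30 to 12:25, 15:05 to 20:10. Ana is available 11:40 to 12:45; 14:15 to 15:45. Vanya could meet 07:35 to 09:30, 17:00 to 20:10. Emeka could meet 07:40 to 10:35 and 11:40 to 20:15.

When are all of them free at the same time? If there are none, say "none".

none

Bianca ∩ Sofia: 08:35-09:05, 10:50-13:55, 16:05-16:30, 16:40-17:25, 17:55-20:30.
Bianca ∩ Sofia ∩ Carol: 08:35-09:05, 10:50-12:25, 16:05-16:30, 16:40-17:25, 17:55-20:10.
Bianca ∩ Sofia ∩ Carol ∩ Ana: 11:40-12:25.
Bianca ∩ Sofia ∩ Carol ∩ Ana ∩ Vanya: ∅.
Bianca ∩ Sofia ∩ Carol ∩ Ana ∩ Vanya ∩ Emeka: ∅.
There is no time when everyone is free.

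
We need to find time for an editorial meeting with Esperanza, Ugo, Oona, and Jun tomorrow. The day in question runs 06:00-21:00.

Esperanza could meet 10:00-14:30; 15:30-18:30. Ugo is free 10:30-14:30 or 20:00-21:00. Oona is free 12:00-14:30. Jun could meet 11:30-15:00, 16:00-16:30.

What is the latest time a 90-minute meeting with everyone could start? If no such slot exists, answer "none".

Esperanza ∩ Ugo: 10:30-14:30.
Esperanza ∩ Ugo ∩ Oona: 12:00-14:30.
Esperanza ∩ Ugo ∩ Oona ∩ Jun: 12:00-14:30.
The last common window of at least 90 minutes is 12:00-14:30; a 90-minute meeting can start as late as 13:00 and still end by 14:30.

13:00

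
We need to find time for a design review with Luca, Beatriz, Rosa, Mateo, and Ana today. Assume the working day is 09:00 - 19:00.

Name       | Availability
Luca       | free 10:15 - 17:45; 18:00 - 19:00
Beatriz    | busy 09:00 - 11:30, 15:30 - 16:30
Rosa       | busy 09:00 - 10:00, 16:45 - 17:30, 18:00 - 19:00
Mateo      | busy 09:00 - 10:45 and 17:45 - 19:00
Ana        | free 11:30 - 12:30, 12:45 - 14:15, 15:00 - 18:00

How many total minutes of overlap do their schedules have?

210

Luca free: 10:15-17:45, 18:00-19:00.
Beatriz free: 11:30-15:30, 16:30-19:00 (invert busy blocks within the working day).
Rosa free: 10:00-16:45, 17:30-18:00 (invert busy blocks within the working day).
Mateo free: 10:45-17:45 (invert busy blocks within the working day).
Ana free: 11:30-12:30, 12:45-14:15, 15:00-18:00.
Luca ∩ Beatriz: 11:30-15:30, 16:30-17:45, 18:00-19:00.
Luca ∩ Beatriz ∩ Rosa: 11:30-15:30, 16:30-16:45, 17:30-17:45.
Luca ∩ Beatriz ∩ Rosa ∩ Mateo: 11:30-15:30, 16:30-16:45, 17:30-17:45.
Luca ∩ Beatriz ∩ Rosa ∩ Mateo ∩ Ana: 11:30-12:30, 12:45-14:15, 15:00-15:30, 16:30-16:45, 17:30-17:45.
So the common availability across everyone is 11:30-12:30, 12:45-14:15, 15:00-15:30, 16:30-16:45, 17:30-17:45.
Summing the common windows: 60 + 90 + 30 + 15 + 15 = 210 minutes.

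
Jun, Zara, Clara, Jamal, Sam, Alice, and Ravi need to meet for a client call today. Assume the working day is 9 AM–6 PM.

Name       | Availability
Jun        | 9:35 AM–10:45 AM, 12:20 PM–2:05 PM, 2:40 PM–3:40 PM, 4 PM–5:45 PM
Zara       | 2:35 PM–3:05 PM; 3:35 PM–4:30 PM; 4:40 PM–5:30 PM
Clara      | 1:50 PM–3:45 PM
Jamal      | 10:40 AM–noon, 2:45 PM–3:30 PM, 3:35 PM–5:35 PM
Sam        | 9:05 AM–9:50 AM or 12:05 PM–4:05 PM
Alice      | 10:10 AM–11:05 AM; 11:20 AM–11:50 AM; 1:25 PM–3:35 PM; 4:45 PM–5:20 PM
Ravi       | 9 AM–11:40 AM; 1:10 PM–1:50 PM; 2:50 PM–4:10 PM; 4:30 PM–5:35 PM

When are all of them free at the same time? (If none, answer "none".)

14:50-15:05

Jun ∩ Zara: 14:40-15:05, 15:35-15:40, 16:00-16:30, 16:40-17:30.
Jun ∩ Zara ∩ Clara: 14:40-15:05, 15:35-15:40.
Jun ∩ Zara ∩ Clara ∩ Jamal: 14:45-15:05, 15:35-15:40.
Jun ∩ Zara ∩ Clara ∩ Jamal ∩ Sam: 14:45-15:05, 15:35-15:40.
Jun ∩ Zara ∩ Clara ∩ Jamal ∩ Sam ∩ Alice: 14:45-15:05.
Jun ∩ Zara ∩ Clara ∩ Jamal ∩ Sam ∩ Alice ∩ Ravi: 14:50-15:05.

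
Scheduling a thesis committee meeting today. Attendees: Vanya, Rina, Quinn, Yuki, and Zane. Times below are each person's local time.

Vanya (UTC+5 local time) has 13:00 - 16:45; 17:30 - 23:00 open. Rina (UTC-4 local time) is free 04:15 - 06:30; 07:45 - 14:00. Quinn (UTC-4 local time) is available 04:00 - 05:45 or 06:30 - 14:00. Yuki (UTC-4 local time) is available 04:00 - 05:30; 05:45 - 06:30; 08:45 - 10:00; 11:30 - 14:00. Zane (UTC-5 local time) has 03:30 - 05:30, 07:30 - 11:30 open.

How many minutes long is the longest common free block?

Vanya in UTC: 08:00-11:45, 12:30-18:00 (subtract 5h to convert from UTC+5).
Rina in UTC: 08:15-10:30, 11:45-18:00 (add 4h to convert from UTC-4).
Quinn in UTC: 08:00-09:45, 10:30-18:00 (add 4h to convert from UTC-4).
Yuki in UTC: 08:00-09:30, 09:45-10:30, 12:45-14:00, 15:30-18:00 (add 4h to convert from UTC-4).
Zane in UTC: 08:30-10:30, 12:30-16:30 (add 5h to convert from UTC-5).
Vanya ∩ Rina: 08:15-10:30, 12:30-18:00.
Vanya ∩ Rina ∩ Quinn: 08:15-09:45, 12:30-18:00.
Vanya ∩ Rina ∩ Quinn ∩ Yuki: 08:15-09:30, 12:45-14:00, 15:30-18:00.
Vanya ∩ Rina ∩ Quinn ∩ Yuki ∩ Zane: 08:30-09:30, 12:45-14:00, 15:30-16:30.
The longest is 12:45-14:00 at 75 minutes.

75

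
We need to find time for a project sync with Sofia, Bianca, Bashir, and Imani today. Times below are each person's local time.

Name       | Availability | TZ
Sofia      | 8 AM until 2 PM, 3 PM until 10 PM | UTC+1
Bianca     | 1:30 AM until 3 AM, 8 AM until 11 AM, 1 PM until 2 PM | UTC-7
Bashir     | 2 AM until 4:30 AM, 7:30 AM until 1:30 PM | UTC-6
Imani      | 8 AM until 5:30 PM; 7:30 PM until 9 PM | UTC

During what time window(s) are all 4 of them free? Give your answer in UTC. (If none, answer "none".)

Sofia in UTC: 07:00-13:00, 14:00-21:00 (subtract 1h to convert from UTC+1).
Bianca in UTC: 08:30-10:00, 15:00-18:00, 20:00-21:00 (add 7h to convert from UTC-7).
Bashir in UTC: 08:00-10:30, 13:30-19:30 (add 6h to convert from UTC-6).
Imani in UTC: 08:00-17:30, 19:30-21:00.
Sofia ∩ Bianca: 08:30-10:00, 15:00-18:00, 20:00-21:00.
Sofia ∩ Bianca ∩ Bashir: 08:30-10:00, 15:00-18:00.
Sofia ∩ Bianca ∩ Bashir ∩ Imani: 08:30-10:00, 15:00-17:30.

08:30-10:00, 15:00-17:30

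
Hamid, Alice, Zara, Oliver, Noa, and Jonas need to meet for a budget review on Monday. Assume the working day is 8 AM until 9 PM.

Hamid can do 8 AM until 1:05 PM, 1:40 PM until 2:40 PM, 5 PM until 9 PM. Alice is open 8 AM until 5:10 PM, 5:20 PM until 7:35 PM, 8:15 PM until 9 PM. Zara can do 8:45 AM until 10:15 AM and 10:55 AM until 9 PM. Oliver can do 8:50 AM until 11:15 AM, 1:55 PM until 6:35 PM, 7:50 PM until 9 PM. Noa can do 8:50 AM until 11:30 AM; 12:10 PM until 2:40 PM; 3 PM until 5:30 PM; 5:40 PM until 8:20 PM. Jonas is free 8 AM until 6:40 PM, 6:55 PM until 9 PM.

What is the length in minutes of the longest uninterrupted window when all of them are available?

Hamid ∩ Alice: 08:00-13:05, 13:40-14:40, 17:00-17:10, 17:20-19:35, 20:15-21:00.
Hamid ∩ Alice ∩ Zara: 08:45-10:15, 10:55-13:05, 13:40-14:40, 17:00-17:10, 17:20-19:35, 20:15-21:00.
Hamid ∩ Alice ∩ Zara ∩ Oliver: 08:50-10:15, 10:55-11:15, 13:55-14:40, 17:00-17:10, 17:20-18:35, 20:15-21:00.
Hamid ∩ Alice ∩ Zara ∩ Oliver ∩ Noa: 08:50-10:15, 10:55-11:15, 13:55-14:40, 17:00-17:10, 17:20-17:30, 17:40-18:35, 20:15-20:20.
Hamid ∩ Alice ∩ Zara ∩ Oliver ∩ Noa ∩ Jonas: 08:50-10:15, 10:55-11:15, 13:55-14:40, 17:00-17:10, 17:20-17:30, 17:40-18:35, 20:15-20:20.
The longest is 08:50-10:15 at 85 minutes.

85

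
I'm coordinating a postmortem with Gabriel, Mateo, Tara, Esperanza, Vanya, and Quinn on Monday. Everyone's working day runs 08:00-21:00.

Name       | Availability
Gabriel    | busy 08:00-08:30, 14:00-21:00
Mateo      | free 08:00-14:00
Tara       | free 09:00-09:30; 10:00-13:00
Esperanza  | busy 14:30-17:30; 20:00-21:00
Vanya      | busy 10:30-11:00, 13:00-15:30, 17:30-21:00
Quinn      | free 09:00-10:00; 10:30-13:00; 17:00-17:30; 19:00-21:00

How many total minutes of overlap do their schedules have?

150

Gabriel free: 08:30-14:00 (invert busy blocks within the working day).
Mateo free: 08:00-14:00.
Tara free: 09:00-09:30, 10:00-13:00.
Esperanza free: 08:00-14:30, 17:30-20:00 (invert busy blocks within the working day).
Vanya free: 08:00-10:30, 11:00-13:00, 15:30-17:30 (invert busy blocks within the working day).
Quinn free: 09:00-10:00, 10:30-13:00, 17:00-17:30, 19:00-21:00.
Gabriel ∩ Mateo: 08:30-14:00.
Gabriel ∩ Mateo ∩ Tara: 09:00-09:30, 10:00-13:00.
Gabriel ∩ Mateo ∩ Tara ∩ Esperanza: 09:00-09:30, 10:00-13:00.
Gabriel ∩ Mateo ∩ Tara ∩ Esperanza ∩ Vanya: 09:00-09:30, 10:00-10:30, 11:00-13:00.
Gabriel ∩ Mateo ∩ Tara ∩ Esperanza ∩ Vanya ∩ Quinn: 09:00-09:30, 11:00-13:00.
Summing the common windows: 30 + 120 = 150 minutes.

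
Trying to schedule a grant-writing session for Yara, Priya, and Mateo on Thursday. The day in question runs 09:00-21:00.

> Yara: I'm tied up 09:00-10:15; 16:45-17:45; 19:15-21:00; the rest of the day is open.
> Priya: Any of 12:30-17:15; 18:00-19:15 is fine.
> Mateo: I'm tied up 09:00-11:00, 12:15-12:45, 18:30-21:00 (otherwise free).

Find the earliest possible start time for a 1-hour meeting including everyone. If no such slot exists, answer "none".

Yara free: 10:15-16:45, 17:45-19:15 (invert busy blocks within the working day).
Priya free: 12:30-17:15, 18:00-19:15.
Mateo free: 11:00-12:15, 12:45-18:30 (invert busy blocks within the working day).
Yara ∩ Priya: 12:30-16:45, 18:00-19:15.
Yara ∩ Priya ∩ Mateo: 12:45-16:45, 18:00-18:30.
The first common window of at least 60 minutes is 12:45-16:45, so the earliest start is 12:45.

12:45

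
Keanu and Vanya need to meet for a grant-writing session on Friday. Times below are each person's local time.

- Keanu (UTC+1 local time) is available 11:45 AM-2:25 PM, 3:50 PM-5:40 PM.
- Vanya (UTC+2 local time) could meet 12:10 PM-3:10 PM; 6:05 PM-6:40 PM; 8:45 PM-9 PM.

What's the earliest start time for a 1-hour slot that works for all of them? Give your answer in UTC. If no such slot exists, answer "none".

10:45

Keanu in UTC: 10:45-13:25, 14:50-16:40 (subtract 1h to convert from UTC+1).
Vanya in UTC: 10:10-13:10, 16:05-16:40, 18:45-19:00 (subtract 2h to convert from UTC+2).
Keanu ∩ Vanya: 10:45-13:10, 16:05-16:40.
Those are the intersection windows.
The first common window of at least 60 minutes is 10:45-13:10, so the earliest start is 10:45.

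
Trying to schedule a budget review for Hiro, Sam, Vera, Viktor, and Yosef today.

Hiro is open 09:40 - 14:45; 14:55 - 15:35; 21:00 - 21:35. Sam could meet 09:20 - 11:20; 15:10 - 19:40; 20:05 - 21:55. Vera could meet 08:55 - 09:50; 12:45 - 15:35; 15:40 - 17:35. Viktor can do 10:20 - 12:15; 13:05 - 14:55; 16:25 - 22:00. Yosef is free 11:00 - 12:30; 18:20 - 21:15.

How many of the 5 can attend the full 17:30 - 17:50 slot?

2

Sam and Viktor can make the full 17:30-17:50 slot — that's 2.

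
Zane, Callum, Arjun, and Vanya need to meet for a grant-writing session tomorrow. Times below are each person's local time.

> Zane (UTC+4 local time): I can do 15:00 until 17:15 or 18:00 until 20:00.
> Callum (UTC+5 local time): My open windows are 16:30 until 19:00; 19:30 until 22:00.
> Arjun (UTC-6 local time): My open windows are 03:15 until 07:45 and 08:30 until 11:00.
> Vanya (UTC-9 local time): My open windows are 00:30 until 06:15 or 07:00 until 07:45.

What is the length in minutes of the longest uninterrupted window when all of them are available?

Zane in UTC: 11:00-13:15, 14:00-16:00 (subtract 4h to convert from UTC+4).
Callum in UTC: 11:30-14:00, 14:30-17:00 (subtract 5h to convert from UTC+5).
Arjun in UTC: 09:15-13:45, 14:30-17:00 (add 6h to convert from UTC-6).
Vanya in UTC: 09:30-15:15, 16:00-16:45 (add 9h to convert from UTC-9).
Zane ∩ Callum: 11:30-13:15, 14:30-16:00.
Zane ∩ Callum ∩ Arjun: 11:30-13:15, 14:30-16:00.
Zane ∩ Callum ∩ Arjun ∩ Vanya: 11:30-13:15, 14:30-15:15.
The longest is 11:30-13:15 at 105 minutes.

105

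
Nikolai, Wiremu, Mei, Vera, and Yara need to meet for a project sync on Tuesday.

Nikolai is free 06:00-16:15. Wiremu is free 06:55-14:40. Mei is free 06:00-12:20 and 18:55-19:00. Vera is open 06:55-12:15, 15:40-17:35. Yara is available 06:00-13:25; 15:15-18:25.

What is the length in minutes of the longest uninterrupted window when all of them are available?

Nikolai ∩ Wiremu: 06:55-14:40.
Nikolai ∩ Wiremu ∩ Mei: 06:55-12:20.
Nikolai ∩ Wiremu ∩ Mei ∩ Vera: 06:55-12:15.
Nikolai ∩ Wiremu ∩ Mei ∩ Vera ∩ Yara: 06:55-12:15.
Those are the intersection windows.
The longest is 06:55-12:15 at 320 minutes.

320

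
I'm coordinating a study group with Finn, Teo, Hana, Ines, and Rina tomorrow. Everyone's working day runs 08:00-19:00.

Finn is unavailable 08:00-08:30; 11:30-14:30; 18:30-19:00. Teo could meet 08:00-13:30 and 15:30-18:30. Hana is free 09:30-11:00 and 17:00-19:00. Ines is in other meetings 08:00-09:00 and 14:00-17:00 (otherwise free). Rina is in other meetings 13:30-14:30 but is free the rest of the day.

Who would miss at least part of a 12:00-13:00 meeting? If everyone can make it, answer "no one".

Finn free: 08:30-11:30, 14:30-18:30 (invert busy blocks within the working day).
Teo free: 08:00-13:30, 15:30-18:30.
Hana free: 09:30-11:00, 17:00-19:00.
Ines free: 09:00-14:00, 17:00-19:00 (invert busy blocks within the working day).
Rina free: 08:00-13:30, 14:30-19:00 (invert busy blocks within the working day).
Finn: not fully free for 12:00-13:00. Teo: free for 12:00-13:00. Hana: not fully free for 12:00-13:00. Ines: free for 12:00-13:00. Rina: free for 12:00-13:00.

Finn, Hana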